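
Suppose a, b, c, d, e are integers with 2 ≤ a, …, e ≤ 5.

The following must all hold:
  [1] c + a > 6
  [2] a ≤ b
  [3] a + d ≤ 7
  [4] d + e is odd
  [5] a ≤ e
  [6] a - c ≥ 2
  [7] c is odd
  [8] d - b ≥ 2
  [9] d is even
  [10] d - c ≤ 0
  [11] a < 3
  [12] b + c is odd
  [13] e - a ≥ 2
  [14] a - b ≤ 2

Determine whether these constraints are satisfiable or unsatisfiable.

Constraints 6, 8, 10, and 14 give d − b ≥ 2, b − a ≥ -2, a − c ≥ 2, c − d ≥ 0.
Adding all 4 inequalities: the left sides telescope to 0, and the right sides sum to 2 + (-2) + 2 + 0 = 2. So 0 ≥ 2, which is false.

Unsatisfiable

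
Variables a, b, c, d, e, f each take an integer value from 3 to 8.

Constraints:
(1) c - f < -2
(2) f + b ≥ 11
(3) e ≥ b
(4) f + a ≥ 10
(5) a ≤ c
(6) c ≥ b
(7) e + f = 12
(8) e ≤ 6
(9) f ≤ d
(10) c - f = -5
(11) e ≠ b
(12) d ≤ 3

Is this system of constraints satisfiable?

Unsatisfiable

From constraints 9 and 12: f ≤ d ≤ 3. From constraints 3 and 8: b ≤ e ≤ 6. Hence f + b ≤ 9. But constraint 2 requires f + b ≥ 11, and 11 > 9. Contradiction.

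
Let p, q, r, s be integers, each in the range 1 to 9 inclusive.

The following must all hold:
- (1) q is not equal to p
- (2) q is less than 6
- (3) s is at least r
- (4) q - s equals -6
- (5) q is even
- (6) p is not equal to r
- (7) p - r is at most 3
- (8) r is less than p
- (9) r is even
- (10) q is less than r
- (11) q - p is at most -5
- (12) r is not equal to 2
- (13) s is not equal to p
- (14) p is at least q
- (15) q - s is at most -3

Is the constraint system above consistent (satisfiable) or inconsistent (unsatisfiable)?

Take p = 9, q = 2, r = 6, s = 8. Then constraint 4: q - s = -6; constraint 7: p - r = 3, and every other listed constraint is also met.

Satisfiable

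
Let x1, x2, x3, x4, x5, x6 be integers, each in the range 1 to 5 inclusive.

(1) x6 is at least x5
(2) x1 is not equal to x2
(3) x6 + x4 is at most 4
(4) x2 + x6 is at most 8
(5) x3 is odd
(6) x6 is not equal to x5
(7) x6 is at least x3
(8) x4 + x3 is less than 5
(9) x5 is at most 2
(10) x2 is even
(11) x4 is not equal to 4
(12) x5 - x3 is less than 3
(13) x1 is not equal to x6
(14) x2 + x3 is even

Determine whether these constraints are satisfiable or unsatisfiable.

Unsatisfiable

Constraint 10 makes x2 even and constraint 5 makes x3 odd, so x2 + x3 must be odd. Constraint 14 says x2 + x3 is even — contradiction.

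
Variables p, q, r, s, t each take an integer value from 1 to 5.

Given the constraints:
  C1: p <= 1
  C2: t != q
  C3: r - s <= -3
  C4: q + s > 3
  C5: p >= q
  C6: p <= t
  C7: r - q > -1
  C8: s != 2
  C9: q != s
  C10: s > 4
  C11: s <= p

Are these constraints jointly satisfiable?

From constraint 10: s ≥ 5. From constraints 1 and 11: s ≤ p and p ≤ 1, so s ≤ 1. But 1 < 5, so no value of s works.

Unsatisfiable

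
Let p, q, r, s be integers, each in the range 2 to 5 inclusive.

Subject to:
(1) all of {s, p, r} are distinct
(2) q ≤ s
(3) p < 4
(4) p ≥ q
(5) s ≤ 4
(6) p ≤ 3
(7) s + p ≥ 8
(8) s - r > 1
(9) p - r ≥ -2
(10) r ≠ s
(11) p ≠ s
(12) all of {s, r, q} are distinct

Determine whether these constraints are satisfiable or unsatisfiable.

From constraint 5: s ≤ 4. From constraint 6: p ≤ 3. Hence s + p ≤ 7. But constraint 7 requires s + p ≥ 8, and 8 > 7. Contradiction.

Unsatisfiable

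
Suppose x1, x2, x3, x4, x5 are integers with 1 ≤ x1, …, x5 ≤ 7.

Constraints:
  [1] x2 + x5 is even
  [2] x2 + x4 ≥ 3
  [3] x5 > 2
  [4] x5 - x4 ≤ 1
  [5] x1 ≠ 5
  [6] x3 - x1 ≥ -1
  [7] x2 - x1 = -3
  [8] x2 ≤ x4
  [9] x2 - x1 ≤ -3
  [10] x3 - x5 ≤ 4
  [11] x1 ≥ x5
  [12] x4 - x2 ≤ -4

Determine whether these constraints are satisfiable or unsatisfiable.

Unsatisfiable

Constraints 4, 6, 9, 10, and 12 give x5 − x3 ≥ -4, x3 − x1 ≥ -1, x1 − x2 ≥ 3, x2 − x4 ≥ 4, x4 − x5 ≥ -1.
Adding all 5 inequalities: the left sides telescope to 0, and the right sides sum to (-4) + (-1) + 3 + 4 + (-1) = 1. So 0 ≥ 1, which is false.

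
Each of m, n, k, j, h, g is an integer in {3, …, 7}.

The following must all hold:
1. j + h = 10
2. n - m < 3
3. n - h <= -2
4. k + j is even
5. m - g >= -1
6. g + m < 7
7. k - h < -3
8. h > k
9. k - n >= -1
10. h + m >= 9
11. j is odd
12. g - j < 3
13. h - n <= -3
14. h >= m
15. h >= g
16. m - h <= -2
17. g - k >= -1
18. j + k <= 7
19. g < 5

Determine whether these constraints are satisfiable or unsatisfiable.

Unsatisfiable

Constraints 5, 9, 13, 16, and 17 give h − m ≥ 2, m − g ≥ -1, g − k ≥ -1, k − n ≥ -1, n − h ≥ 3.
Adding all 5 inequalities: the left sides telescope to 0, and the right sides sum to 2 + (-1) + (-1) + (-1) + 3 = 2. So 0 ≥ 2, which is false.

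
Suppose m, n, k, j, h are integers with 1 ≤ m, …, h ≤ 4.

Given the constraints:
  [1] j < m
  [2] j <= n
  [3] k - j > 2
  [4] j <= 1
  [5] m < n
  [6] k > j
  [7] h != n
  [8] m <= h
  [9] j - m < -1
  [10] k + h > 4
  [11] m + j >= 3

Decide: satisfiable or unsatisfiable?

Setting (m, n, k, j, h) = (3, 4, 4, 1, 3) satisfies everything: constraint 3: k - j = 3; constraint 9: j - m = -2; constraint 10: k + h = 7, and the others follow.

Satisfiable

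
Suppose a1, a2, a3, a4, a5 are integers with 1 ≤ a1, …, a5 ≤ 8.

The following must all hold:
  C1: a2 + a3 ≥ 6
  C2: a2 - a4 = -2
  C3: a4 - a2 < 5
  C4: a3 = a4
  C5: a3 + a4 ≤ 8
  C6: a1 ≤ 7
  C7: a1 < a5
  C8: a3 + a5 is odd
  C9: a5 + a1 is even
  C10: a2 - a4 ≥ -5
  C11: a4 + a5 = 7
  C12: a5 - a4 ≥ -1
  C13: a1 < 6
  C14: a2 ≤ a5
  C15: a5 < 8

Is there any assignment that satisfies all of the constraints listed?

One satisfying assignment is a1 = 1, a2 = 2, a3 = 4, a4 = 4, a5 = 3.
For the less obvious constraints — constraint 1: a2 + a3 = 6; constraint 2: a2 - a4 = -2 — and the others hold by inspection.

Satisfiable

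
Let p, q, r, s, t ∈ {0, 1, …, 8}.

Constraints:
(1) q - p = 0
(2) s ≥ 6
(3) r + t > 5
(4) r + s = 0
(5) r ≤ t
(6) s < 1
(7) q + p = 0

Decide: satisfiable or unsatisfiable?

Unsatisfiable

From constraint 2: s ≥ 6. From constraint 6: s ≤ 0. But 0 < 6, so no value of s works.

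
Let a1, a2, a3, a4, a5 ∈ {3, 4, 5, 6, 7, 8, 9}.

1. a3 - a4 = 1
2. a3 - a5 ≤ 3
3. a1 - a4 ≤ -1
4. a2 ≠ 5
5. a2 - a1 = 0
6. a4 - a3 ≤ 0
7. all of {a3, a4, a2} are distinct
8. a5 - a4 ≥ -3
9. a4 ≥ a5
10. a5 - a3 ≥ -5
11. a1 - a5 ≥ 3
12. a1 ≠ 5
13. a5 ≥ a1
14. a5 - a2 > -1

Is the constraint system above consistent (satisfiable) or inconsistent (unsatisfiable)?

Constraints 2, 3, 6, and 11 give a5 − a3 ≥ -3, a3 − a4 ≥ 0, a4 − a1 ≥ 1, a1 − a5 ≥ 3.
Adding all 4 inequalities: the left sides telescope to 0, and the right sides sum to (-3) + 0 + 1 + 3 = 1. So 0 ≥ 1, which is false.

Unsatisfiable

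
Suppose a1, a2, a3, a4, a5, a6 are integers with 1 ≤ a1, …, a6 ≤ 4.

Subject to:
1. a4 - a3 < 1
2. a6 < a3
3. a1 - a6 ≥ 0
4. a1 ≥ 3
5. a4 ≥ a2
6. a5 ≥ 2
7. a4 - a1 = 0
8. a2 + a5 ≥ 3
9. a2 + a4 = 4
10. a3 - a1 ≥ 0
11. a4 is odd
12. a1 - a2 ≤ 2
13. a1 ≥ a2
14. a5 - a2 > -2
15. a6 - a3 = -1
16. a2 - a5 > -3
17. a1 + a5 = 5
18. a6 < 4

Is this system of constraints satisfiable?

Satisfiable

Setting (a1, a2, a3, a4, a5, a6) = (3, 1, 3, 3, 2, 2) satisfies everything: constraint 1: a4 - a3 = 0; constraint 3: a1 - a6 = 1, and the others follow.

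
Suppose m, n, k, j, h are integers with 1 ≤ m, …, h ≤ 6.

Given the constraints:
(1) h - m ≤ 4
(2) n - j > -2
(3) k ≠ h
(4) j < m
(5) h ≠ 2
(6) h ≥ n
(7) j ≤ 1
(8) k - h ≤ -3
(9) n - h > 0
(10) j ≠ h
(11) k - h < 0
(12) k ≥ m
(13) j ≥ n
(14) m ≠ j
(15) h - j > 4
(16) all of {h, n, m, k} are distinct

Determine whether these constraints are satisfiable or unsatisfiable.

Unsatisfiable

Constraints 4, 9, 11, 12, and 13 give n ≤ j, j < m, m ≤ k, k < h, h < n. Chaining: n ≤ j < m ≤ k < h < n, which forces n < n — impossible.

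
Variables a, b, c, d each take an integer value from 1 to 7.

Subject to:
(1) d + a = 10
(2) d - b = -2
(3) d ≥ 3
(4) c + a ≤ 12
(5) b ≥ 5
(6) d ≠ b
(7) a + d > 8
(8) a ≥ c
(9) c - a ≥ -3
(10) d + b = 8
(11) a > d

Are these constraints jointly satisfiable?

One satisfying assignment is a = 7, b = 5, c = 5, d = 3.
For the less obvious constraints — constraint 1: d + a = 10; constraint 2: d - b = -2; constraint 4: c + a = 12 — and the others hold by inspection.

Satisfiable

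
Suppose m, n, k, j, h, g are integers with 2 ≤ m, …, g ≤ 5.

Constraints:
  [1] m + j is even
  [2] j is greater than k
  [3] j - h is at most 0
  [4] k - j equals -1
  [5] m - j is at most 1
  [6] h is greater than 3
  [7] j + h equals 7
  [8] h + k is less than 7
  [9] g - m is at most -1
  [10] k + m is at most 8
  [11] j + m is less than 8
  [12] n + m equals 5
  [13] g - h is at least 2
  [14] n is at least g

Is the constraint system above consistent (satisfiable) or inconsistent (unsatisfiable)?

Constraints 3, 5, 9, and 13 give m − g ≥ 1, g − h ≥ 2, h − j ≥ 0, j − m ≥ -1.
Adding all 4 inequalities: the left sides telescope to 0, and the right sides sum to 1 + 2 + 0 + (-1) = 2. So 0 ≥ 2, which is false.

Unsatisfiable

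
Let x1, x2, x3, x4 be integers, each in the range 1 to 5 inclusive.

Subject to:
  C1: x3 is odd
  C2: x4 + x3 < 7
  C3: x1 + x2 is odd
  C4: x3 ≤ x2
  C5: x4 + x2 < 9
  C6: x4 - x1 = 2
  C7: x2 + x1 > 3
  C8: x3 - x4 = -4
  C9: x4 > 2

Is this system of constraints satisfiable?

One satisfying assignment is x1 = 3, x2 = 2, x3 = 1, x4 = 5.
For the less obvious constraints — constraint 2: x4 + x3 = 6; constraint 5: x4 + x2 = 7; constraint 6: x4 - x1 = 2 — and the others hold by inspection.

Satisfiable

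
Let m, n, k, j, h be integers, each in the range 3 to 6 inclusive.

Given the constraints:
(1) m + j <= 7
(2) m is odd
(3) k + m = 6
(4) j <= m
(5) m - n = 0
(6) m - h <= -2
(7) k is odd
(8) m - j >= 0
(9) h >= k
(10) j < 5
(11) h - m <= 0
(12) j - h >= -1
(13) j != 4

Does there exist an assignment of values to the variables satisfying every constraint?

Constraints 6, 8, and 12 give h − m ≥ 2, m − j ≥ 0, j − h ≥ -1.
Adding all 3 inequalities: the left sides telescope to 0, and the right sides sum to 2 + 0 + (-1) = 1. So 0 ≥ 1, which is false.

Unsatisfiable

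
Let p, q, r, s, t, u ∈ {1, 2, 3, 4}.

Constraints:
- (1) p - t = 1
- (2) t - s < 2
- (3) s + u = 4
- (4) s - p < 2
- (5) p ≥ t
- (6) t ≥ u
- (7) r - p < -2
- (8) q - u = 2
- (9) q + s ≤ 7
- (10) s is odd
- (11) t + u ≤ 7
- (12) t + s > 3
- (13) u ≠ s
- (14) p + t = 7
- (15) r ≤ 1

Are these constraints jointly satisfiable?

The assignment p = 4, q = 3, r = 1, s = 3, t = 3, u = 1 works:
  constraint 1 holds since p - t = 1.
  constraint 2 holds since t - s = 0.
The rest check out directly.

Satisfiable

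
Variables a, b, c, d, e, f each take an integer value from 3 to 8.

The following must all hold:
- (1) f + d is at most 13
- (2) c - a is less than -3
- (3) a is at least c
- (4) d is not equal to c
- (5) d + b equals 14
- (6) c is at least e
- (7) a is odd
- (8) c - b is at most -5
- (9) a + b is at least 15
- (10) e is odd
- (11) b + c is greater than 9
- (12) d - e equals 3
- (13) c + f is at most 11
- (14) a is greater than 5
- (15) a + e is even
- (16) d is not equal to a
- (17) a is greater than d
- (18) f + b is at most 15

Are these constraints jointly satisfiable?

Satisfiable

Take a = 7, b = 8, c = 3, d = 6, e = 3, f = 6. Then constraint 1: f + d = 12; constraint 2: c - a = -4; constraint 5: d + b = 14, and every other listed constraint is also met.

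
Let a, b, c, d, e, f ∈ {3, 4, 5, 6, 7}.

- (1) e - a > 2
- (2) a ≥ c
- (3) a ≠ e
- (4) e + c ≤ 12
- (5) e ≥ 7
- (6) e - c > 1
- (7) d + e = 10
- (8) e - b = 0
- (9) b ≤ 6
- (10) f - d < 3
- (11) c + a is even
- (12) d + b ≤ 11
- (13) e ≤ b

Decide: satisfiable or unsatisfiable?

From constraint 5: e ≥ 7. From constraints 9 and 13: e ≤ b and b ≤ 6, so e ≤ 6. But 6 < 7, so no value of e works.

Unsatisfiable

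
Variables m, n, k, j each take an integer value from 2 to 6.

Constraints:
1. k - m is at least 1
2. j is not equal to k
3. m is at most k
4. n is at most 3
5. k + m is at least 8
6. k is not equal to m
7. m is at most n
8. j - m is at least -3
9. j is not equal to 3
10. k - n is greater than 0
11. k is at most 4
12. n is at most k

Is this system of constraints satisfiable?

Unsatisfiable

From constraint 11: k ≤ 4. From constraints 4 and 7: m ≤ n ≤ 3. Hence k + m ≤ 7. But constraint 5 requires k + m ≥ 8, and 8 > 7. Contradiction.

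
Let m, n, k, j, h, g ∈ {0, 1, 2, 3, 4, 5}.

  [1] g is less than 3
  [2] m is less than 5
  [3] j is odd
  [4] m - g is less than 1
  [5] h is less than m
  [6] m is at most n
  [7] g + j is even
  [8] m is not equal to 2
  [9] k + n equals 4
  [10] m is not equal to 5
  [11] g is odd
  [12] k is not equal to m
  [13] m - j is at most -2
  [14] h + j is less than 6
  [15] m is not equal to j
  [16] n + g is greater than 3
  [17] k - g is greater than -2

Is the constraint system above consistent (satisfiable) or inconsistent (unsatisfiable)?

Setting (m, n, k, j, h, g) = (1, 4, 0, 5, 0, 1) satisfies everything: constraint 4: m - g = 0; constraint 9: k + n = 4; constraint 13: m - j = -4, and the others follow.

Satisfiable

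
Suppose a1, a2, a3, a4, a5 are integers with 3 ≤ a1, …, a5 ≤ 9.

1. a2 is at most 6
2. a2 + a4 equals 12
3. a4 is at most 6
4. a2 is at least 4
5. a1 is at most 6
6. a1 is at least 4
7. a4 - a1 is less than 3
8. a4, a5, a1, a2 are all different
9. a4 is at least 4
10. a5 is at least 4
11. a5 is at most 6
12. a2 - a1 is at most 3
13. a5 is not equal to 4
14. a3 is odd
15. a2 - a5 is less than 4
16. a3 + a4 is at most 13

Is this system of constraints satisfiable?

Unsatisfiable

Constraints 1, 3, 4, 5, 6, 9, 10, and 11 confine each of a4, a5, a1, a2 to the 3 values {4, …, 6}.
Constraint 8 requires all 4 of them to be distinct, but only 3 values are available — impossible by the pigeonhole principle.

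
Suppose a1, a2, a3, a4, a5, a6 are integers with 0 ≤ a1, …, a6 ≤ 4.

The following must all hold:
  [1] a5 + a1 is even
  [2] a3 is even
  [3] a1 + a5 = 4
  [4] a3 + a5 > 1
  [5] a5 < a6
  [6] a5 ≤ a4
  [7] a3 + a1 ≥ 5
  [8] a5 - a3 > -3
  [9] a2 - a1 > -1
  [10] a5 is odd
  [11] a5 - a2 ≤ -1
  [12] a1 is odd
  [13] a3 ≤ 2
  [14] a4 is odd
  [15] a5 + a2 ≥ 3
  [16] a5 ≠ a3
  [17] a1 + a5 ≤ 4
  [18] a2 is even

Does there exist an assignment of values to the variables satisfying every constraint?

Setting (a1, a2, a3, a4, a5, a6) = (3, 4, 2, 1, 1, 2) satisfies everything: constraint 3: a1 + a5 = 4; constraint 4: a3 + a5 = 3, and the others follow.

Satisfiable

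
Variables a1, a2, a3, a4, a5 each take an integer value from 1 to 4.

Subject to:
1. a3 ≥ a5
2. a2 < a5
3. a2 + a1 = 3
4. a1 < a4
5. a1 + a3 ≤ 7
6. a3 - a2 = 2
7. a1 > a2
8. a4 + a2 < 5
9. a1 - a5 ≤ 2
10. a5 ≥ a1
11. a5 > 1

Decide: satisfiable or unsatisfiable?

Take a1 = 2, a2 = 1, a3 = 3, a4 = 3, a5 = 3. Then constraint 3: a2 + a1 = 3; constraint 5: a1 + a3 = 5, and every other listed constraint is also met.

Satisfiable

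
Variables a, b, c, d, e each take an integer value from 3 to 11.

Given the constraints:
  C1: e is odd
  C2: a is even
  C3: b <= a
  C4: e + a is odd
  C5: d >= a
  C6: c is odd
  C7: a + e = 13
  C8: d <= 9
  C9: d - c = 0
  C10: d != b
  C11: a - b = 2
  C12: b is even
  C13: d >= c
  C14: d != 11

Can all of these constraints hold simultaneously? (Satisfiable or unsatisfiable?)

The assignment a = 6, b = 4, c = 9, d = 9, e = 7 works:
  constraint 7 holds since a + e = 13.
  constraint 9 holds since d - c = 0.
The rest check out directly.

Satisfiable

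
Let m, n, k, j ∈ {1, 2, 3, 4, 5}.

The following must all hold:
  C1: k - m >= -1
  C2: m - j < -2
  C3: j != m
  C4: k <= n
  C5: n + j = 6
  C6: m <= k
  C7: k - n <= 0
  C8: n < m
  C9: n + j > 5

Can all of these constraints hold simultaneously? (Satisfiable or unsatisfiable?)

Constraints 6, 7, and 8 give m ≤ k, k ≤ n, n < m. Chaining: m ≤ k ≤ n < m, which forces m < m — impossible.

Unsatisfiable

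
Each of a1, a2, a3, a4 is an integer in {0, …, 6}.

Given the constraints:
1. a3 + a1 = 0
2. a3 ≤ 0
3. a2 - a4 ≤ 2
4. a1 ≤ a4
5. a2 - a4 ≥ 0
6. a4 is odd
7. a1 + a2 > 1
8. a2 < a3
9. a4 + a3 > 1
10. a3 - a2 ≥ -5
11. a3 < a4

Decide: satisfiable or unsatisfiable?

Unsatisfiable

Constraints 5, 8, and 11 give a2 < a3, a3 < a4, a4 ≤ a2. Chaining: a2 < a3 < a4 ≤ a2, which forces a2 < a2 — impossible.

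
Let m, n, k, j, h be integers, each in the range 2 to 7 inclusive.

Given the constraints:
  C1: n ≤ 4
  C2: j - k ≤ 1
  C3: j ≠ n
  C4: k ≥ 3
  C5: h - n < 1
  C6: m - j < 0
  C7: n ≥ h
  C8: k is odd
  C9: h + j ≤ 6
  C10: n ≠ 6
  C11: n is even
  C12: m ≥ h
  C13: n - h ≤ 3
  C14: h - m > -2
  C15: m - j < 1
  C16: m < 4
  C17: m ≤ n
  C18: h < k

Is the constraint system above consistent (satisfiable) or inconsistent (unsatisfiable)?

Try m = 2, n = 2, k = 3, j = 4, h = 2.
Check constraint 2: j - k = 1; constraint 5: h - n = 0; constraint 6: m - j = -2. The remaining constraints are straightforward to verify.

Satisfiable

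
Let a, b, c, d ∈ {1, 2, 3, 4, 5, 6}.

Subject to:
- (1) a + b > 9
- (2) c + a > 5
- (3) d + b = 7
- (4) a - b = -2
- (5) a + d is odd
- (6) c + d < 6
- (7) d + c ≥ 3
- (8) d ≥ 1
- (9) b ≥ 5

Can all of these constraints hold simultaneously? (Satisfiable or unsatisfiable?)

One satisfying assignment is a = 4, b = 6, c = 3, d = 1.
For the less obvious constraints — constraint 1: a + b = 10; constraint 2: c + a = 7; constraint 3: d + b = 7 — and the others hold by inspection.

Satisfiable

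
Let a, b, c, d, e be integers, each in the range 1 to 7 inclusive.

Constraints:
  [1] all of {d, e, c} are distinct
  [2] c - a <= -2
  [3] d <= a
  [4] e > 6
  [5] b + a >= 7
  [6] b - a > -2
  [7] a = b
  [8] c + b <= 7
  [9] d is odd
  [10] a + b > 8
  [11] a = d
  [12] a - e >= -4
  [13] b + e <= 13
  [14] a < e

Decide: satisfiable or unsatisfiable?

One satisfying assignment is a = 5, b = 5, c = 2, d = 5, e = 7.
For the less obvious constraints — constraint 2: c - a = -3; constraint 5: b + a = 10; constraint 6: b - a = 0 — and the others hold by inspection.

Satisfiable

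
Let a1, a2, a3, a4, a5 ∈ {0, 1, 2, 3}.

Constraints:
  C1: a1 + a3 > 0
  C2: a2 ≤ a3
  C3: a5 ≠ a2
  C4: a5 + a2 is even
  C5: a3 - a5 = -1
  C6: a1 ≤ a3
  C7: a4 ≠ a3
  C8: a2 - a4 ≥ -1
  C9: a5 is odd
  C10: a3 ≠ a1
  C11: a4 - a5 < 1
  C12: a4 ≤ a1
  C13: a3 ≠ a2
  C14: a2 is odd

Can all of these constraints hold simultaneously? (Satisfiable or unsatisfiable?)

Satisfiable

One satisfying assignment is a1 = 1, a2 = 1, a3 = 2, a4 = 1, a5 = 3.
For the less obvious constraints — constraint 1: a1 + a3 = 3; constraint 5: a3 - a5 = -1 — and the others hold by inspection.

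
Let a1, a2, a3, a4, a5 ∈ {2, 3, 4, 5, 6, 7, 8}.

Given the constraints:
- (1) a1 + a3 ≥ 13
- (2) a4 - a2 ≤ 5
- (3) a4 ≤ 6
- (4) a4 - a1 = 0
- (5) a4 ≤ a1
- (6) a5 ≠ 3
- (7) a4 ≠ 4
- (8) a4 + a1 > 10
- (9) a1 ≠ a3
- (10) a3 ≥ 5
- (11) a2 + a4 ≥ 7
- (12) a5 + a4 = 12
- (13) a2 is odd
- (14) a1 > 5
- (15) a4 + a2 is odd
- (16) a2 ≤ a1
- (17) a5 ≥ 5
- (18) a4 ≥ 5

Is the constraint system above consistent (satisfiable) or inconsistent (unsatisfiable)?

One satisfying assignment is a1 = 6, a2 = 3, a3 = 7, a4 = 6, a5 = 6.
For the less obvious constraints — constraint 1: a1 + a3 = 13; constraint 2: a4 - a2 = 3 — and the others hold by inspection.

Satisfiable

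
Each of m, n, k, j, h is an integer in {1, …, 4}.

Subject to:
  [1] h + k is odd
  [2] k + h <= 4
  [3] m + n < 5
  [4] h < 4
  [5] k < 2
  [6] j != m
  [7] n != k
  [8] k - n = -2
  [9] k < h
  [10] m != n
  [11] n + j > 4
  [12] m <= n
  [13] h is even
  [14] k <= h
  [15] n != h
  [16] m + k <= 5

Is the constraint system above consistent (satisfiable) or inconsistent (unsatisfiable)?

Satisfiable

Try m = 1, n = 3, k = 1, j = 2, h = 2.
Check constraint 2: k + h = 3; constraint 3: m + n = 4; constraint 8: k - n = -2. The remaining constraints are straightforward to verify.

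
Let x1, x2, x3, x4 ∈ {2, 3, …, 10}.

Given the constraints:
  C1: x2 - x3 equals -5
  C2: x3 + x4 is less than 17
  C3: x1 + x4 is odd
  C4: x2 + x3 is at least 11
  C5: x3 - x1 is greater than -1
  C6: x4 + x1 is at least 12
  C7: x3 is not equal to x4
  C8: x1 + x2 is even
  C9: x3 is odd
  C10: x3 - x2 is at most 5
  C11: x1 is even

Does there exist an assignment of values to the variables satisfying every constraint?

Take x1 = 8, x2 = 4, x3 = 9, x4 = 7. Then constraint 1: x2 - x3 = -5; constraint 2: x3 + x4 = 16, and every other listed constraint is also met.

Satisfiable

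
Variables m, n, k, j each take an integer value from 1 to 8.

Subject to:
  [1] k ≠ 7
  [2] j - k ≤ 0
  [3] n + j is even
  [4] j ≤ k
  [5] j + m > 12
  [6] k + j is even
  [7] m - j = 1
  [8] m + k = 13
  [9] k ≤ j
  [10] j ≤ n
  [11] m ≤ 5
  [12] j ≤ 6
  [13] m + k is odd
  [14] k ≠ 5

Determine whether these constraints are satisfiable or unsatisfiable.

Unsatisfiable

From constraint 11: m ≤ 5. From constraints 9 and 12: k ≤ j ≤ 6. Hence m + k ≤ 11. But constraint 8 requires m + k = 13, and 13 > 11. Contradiction.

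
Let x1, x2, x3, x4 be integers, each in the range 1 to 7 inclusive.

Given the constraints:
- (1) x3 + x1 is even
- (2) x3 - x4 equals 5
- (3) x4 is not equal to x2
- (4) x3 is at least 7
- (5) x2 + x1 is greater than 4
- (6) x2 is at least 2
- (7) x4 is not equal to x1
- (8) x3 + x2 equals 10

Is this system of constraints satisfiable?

Satisfiable

The assignment x1 = 3, x2 = 3, x3 = 7, x4 = 2 works:
  constraint 2 holds since x3 - x4 = 5.
  constraint 5 holds since x2 + x1 = 6.
  constraint 8 holds since x3 + x2 = 10.
The rest check out directly.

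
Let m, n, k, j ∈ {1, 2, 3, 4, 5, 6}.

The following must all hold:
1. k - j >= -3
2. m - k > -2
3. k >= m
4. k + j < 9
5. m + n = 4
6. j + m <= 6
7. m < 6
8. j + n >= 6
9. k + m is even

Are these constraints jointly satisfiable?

Satisfiable

Try m = 2, n = 2, k = 2, j = 4.
Check constraint 1: k - j = -2; constraint 2: m - k = 0; constraint 4: k + j = 6. The remaining constraints are straightforward to verify.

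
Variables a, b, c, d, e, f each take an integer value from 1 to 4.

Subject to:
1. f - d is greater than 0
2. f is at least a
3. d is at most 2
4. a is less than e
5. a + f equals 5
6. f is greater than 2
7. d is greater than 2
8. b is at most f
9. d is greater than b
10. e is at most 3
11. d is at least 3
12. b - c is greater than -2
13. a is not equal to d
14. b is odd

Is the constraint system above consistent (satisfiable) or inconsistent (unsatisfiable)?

Unsatisfiable

From constraint 7: d ≥ 3. From constraint 3: d ≤ 2. But 2 < 3, so no value of d works.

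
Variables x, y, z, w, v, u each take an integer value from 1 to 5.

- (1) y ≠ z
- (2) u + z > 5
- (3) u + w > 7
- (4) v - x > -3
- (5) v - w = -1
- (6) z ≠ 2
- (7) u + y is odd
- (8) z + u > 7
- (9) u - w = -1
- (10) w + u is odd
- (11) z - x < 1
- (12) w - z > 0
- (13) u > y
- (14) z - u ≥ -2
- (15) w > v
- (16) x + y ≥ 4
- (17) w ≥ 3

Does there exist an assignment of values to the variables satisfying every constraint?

Satisfiable

One satisfying assignment is x = 5, y = 1, z = 4, w = 5, v = 4, u = 4.
For the less obvious constraints — constraint 2: u + z = 8; constraint 3: u + w = 9 — and the others hold by inspection.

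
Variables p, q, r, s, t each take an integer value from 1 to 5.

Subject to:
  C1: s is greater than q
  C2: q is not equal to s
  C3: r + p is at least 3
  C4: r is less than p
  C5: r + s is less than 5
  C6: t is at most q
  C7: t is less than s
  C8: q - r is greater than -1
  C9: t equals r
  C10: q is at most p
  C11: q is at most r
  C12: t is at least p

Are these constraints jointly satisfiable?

Unsatisfiable

Constraints 4, 6, 11, and 12 give q ≤ r, r < p, p ≤ t, t ≤ q. Chaining: q ≤ r < p ≤ t ≤ q, which forces q < q — impossible.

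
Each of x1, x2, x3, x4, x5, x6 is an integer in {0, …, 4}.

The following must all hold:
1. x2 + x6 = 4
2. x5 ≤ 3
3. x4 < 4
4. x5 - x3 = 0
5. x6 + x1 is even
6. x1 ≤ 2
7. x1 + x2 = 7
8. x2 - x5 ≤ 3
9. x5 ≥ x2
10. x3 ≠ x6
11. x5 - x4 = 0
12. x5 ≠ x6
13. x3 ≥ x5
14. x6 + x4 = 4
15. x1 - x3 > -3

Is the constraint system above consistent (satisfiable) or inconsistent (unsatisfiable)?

Unsatisfiable

From constraint 6: x1 ≤ 2. From constraints 2 and 9: x2 ≤ x5 ≤ 3. Hence x1 + x2 ≤ 5. But constraint 7 requires x1 + x2 = 7, and 7 > 5. Contradiction.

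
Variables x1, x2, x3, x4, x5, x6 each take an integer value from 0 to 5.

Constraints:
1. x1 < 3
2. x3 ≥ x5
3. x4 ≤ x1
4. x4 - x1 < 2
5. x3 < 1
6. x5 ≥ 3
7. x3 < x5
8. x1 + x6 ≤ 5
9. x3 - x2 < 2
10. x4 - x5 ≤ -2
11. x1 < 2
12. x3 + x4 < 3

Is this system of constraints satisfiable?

From constraints 2 and 6: x3 ≥ x5 and x5 ≥ 3, so x3 ≥ 3. From constraint 5: x3 ≤ 0. But 0 < 3, so no value of x3 works.

Unsatisfiable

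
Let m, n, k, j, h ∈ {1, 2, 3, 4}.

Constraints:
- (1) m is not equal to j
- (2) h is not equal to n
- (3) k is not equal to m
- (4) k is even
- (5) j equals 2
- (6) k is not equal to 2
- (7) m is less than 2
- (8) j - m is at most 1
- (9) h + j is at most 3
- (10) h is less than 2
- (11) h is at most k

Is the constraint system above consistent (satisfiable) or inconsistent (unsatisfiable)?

Take m = 1, n = 4, k = 4, j = 2, h = 1. Then constraint 8: j - m = 1; constraint 9: h + j = 3, and every other listed constraint is also met.

Satisfiable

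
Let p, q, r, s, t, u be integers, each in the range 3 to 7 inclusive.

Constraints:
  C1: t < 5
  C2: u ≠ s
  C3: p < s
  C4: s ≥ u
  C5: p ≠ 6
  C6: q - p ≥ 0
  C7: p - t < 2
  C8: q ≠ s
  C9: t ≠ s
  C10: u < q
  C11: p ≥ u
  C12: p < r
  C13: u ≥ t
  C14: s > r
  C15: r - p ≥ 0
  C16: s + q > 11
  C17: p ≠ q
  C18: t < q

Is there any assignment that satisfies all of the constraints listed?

Satisfiable

One satisfying assignment is p = 3, q = 6, r = 6, s = 7, t = 3, u = 3.
For the less obvious constraints — constraint 6: q - p = 3; constraint 7: p - t = 0 — and the others hold by inspection.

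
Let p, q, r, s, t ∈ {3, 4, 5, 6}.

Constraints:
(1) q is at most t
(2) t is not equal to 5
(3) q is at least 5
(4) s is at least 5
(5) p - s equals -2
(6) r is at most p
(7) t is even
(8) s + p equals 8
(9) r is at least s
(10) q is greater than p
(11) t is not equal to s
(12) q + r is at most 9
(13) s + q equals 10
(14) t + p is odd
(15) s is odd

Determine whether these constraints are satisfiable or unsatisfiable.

From constraint 3: q ≥ 5. From constraints 4 and 9: r ≥ s ≥ 5. Hence q + r ≥ 10. But constraint 12 requires q + r ≤ 9, and 9 < 10. Contradiction.

Unsatisfiable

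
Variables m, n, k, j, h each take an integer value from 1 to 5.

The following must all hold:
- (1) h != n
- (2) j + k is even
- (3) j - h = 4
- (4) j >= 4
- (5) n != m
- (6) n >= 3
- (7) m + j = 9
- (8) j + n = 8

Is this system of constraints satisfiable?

Take m = 4, n = 3, k = 5, j = 5, h = 1. Then constraint 3: j - h = 4; constraint 7: m + j = 9, and every other listed constraint is also met.

Satisfiable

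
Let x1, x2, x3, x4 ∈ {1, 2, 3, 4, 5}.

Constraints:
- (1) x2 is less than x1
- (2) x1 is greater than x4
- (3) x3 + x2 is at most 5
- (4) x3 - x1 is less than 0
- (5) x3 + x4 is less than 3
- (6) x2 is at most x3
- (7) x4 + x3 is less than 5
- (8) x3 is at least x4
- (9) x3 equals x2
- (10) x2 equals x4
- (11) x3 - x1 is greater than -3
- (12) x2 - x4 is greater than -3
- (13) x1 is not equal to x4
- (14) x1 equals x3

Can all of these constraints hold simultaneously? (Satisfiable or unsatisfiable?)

Unsatisfiable

From constraints 9, 10, and 14, x1 = x3 = x2 = x4, so x1 = x4. But constraint 13 says x1 ≠ x4. Contradiction.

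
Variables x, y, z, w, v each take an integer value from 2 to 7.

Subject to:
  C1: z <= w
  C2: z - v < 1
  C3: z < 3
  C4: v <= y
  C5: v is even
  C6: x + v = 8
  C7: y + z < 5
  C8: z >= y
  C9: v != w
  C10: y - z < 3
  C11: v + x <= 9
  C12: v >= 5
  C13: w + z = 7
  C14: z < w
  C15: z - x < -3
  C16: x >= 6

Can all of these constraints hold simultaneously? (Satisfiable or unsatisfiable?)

From constraint 12: v ≥ 5. From constraint 16: x ≥ 6. Hence v + x ≥ 11. But constraint 11 requires v + x ≤ 9, and 9 < 11. Contradiction.

Unsatisfiable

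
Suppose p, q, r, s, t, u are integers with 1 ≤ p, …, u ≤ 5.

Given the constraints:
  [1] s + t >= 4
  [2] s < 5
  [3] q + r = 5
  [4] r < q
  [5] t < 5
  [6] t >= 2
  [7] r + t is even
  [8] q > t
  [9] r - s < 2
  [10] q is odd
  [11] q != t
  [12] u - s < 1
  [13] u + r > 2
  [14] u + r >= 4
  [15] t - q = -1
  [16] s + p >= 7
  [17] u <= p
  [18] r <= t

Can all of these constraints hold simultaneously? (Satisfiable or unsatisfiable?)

Satisfiable

The assignment p = 5, q = 3, r = 2, s = 2, t = 2, u = 2 works:
  constraint 1 holds since s + t = 4.
  constraint 3 holds since q + r = 5.
The rest check out directly.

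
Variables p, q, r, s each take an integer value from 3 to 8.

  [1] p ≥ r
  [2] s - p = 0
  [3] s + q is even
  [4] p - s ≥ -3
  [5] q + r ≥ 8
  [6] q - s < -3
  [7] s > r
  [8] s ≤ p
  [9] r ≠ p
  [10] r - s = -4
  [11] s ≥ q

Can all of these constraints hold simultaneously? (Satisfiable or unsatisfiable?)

Try p = 8, q = 4, r = 4, s = 8.
Check constraint 2: s - p = 0; constraint 4: p - s = 0; constraint 5: q + r = 8. The remaining constraints are straightforward to verify.

Satisfiable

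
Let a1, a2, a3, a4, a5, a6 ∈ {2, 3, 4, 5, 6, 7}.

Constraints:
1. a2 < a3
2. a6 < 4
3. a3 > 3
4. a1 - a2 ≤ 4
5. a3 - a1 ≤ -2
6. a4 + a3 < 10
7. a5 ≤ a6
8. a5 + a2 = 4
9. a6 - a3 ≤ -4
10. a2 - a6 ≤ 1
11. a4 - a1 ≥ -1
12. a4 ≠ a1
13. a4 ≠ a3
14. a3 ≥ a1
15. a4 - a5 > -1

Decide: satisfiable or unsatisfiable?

Unsatisfiable

Constraints 4, 5, 9, and 10 give a3 − a6 ≥ 4, a6 − a2 ≥ -1, a2 − a1 ≥ -4, a1 − a3 ≥ 2.
Adding all 4 inequalities: the left sides telescope to 0, and the right sides sum to 4 + (-1) + (-4) + 2 = 1. So 0 ≥ 1, which is false.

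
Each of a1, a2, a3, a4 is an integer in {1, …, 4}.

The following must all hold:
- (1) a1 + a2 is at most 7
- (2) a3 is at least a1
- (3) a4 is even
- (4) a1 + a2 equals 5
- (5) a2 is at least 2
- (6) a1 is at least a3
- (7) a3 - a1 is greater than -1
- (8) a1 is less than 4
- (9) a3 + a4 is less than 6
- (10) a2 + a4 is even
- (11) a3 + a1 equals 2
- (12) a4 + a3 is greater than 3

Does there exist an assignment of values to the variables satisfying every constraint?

Satisfiable

Setting (a1, a2, a3, a4) = (1, 4, 1, 4) satisfies everything: constraint 1: a1 + a2 = 5; constraint 4: a1 + a2 = 5, and the others follow.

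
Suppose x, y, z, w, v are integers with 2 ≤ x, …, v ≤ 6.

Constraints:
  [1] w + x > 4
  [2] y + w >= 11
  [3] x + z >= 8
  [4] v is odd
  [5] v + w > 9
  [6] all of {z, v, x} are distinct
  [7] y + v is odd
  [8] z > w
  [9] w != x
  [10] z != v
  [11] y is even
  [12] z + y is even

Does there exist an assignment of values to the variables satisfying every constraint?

Take x = 2, y = 6, z = 6, w = 5, v = 5. Then constraint 1: w + x = 7; constraint 2: y + w = 11, and every other listed constraint is also met.

Satisfiable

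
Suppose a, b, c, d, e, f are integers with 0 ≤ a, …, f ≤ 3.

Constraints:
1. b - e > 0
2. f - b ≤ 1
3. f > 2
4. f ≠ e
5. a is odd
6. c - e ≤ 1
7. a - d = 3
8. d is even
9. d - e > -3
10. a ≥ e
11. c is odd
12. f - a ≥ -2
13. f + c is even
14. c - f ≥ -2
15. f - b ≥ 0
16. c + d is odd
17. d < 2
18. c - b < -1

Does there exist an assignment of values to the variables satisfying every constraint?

Satisfiable

Try a = 3, b = 3, c = 1, d = 0, e = 1, f = 3.
Check constraint 1: b - e = 2; constraint 2: f - b = 0; constraint 6: c - e = 0. The remaining constraints are straightforward to verify.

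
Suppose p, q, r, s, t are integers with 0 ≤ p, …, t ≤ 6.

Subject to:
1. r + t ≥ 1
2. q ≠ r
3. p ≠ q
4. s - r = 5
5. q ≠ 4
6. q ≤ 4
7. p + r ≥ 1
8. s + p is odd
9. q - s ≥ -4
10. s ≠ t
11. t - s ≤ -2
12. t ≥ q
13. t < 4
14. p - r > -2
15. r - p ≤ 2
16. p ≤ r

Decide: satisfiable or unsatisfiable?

Satisfiable

Setting (p, q, r, s, t) = (1, 2, 1, 6, 2) satisfies everything: constraint 1: r + t = 3; constraint 4: s - r = 5, and the others follow.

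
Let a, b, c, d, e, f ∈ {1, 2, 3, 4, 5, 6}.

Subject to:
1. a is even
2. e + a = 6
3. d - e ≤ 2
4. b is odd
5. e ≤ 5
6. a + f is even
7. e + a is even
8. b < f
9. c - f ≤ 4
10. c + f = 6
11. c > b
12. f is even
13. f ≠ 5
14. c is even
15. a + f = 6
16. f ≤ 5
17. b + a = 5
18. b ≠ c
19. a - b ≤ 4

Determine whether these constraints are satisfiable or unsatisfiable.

The assignment a = 4, b = 1, c = 4, d = 2, e = 2, f = 2 works:
  constraint 2 holds since e + a = 6.
  constraint 3 holds since d - e = 0.
  constraint 9 holds since c - f = 2.
The rest check out directly.

Satisfiable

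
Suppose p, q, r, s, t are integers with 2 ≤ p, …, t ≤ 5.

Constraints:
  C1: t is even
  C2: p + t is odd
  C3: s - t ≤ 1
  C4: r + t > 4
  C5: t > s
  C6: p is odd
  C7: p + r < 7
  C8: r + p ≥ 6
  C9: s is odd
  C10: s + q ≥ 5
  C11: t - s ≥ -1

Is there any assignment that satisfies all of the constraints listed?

Try p = 3, q = 2, r = 3, s = 3, t = 4.
Check constraint 3: s - t = -1; constraint 4: r + t = 7. The remaining constraints are straightforward to verify.

Satisfiable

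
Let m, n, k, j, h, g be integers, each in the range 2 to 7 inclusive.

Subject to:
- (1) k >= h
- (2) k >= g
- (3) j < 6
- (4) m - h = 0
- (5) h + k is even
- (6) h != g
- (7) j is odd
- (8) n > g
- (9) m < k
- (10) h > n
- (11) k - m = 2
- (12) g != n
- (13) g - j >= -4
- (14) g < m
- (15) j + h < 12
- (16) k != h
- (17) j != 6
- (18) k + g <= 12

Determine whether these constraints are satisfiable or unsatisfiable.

One satisfying assignment is m = 5, n = 3, k = 7, j = 5, h = 5, g = 2.
For the less obvious constraints — constraint 4: m - h = 0; constraint 11: k - m = 2; constraint 13: g - j = -3 — and the others hold by inspection.

Satisfiable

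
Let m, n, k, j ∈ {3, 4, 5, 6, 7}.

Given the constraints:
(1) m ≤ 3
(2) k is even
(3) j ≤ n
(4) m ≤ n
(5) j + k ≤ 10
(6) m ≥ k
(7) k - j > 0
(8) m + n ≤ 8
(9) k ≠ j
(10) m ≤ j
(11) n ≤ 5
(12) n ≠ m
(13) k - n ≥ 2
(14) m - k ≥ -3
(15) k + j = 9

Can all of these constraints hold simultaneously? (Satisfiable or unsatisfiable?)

Unsatisfiable

From constraints 1 and 6: k ≤ m ≤ 3. From constraints 3 and 11: j ≤ n ≤ 5. Hence k + j ≤ 8. But constraint 15 requires k + j = 9, and 9 > 8. Contradiction.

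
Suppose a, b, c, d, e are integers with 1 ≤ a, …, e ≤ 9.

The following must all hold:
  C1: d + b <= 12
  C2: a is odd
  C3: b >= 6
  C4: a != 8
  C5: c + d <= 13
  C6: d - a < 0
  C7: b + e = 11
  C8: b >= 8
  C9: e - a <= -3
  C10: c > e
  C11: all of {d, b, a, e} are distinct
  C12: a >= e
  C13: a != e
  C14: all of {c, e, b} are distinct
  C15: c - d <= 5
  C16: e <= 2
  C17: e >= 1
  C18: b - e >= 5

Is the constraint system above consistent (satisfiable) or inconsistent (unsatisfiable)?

Setting (a, b, c, d, e) = (5, 9, 8, 3, 2) satisfies everything: constraint 1: d + b = 12; constraint 5: c + d = 11, and the others follow.

Satisfiable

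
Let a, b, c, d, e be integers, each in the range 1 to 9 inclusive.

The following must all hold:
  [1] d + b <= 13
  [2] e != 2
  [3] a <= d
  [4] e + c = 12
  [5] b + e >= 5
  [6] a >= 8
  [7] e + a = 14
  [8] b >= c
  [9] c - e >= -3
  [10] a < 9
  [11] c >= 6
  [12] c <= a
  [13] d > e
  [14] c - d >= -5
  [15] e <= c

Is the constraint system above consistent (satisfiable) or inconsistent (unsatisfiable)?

From constraints 3 and 6: d ≥ a ≥ 8. From constraints 8 and 11: b ≥ c ≥ 6. Hence d + b ≥ 14. But constraint 1 requires d + b ≤ 13, and 13 < 14. Contradiction.

Unsatisfiable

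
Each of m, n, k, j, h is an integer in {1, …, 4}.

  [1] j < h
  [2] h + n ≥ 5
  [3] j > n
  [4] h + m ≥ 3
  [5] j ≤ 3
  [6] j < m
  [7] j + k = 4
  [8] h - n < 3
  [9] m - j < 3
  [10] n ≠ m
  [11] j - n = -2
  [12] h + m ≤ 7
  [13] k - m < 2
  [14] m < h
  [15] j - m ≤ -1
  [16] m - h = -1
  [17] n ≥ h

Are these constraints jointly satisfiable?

Unsatisfiable

Constraints 3, 6, 14, and 17 give h ≤ n, n < j, j < m, m < h. Chaining: h ≤ n < j < m < h, which forces h < h — impossible.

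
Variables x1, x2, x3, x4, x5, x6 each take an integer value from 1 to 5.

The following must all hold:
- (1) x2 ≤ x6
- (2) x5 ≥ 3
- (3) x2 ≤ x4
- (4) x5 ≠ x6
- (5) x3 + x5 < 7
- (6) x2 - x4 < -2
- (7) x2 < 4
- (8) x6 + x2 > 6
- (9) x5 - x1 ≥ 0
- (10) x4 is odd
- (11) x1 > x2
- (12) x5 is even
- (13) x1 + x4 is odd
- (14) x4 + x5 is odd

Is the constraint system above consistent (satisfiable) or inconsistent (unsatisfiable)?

Satisfiable

Try x1 = 4, x2 = 2, x3 = 1, x4 = 5, x5 = 4, x6 = 5.
Check constraint 5: x3 + x5 = 5; constraint 6: x2 - x4 = -3; constraint 8: x6 + x2 = 7. The remaining constraints are straightforward to verify.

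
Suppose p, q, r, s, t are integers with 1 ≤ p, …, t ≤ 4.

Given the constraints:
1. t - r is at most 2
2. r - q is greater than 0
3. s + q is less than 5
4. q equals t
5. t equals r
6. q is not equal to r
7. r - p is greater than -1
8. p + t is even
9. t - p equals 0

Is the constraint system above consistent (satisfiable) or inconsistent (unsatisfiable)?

From constraints 4 and 5, q = t = r, so q = r. But constraint 6 says q ≠ r. Contradiction.

Unsatisfiable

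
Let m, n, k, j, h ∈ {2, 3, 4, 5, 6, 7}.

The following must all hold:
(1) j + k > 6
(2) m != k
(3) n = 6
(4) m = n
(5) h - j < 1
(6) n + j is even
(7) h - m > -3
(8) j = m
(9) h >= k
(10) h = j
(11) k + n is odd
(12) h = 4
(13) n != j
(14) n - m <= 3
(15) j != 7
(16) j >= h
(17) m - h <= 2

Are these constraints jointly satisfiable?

Constraint 12 fixes h = 4 and constraint 3 fixes n = 6. Constraints 4, 8, and 10 give h = j = m = n, so h = n. But 4 ≠ 6 — contradiction.

Unsatisfiable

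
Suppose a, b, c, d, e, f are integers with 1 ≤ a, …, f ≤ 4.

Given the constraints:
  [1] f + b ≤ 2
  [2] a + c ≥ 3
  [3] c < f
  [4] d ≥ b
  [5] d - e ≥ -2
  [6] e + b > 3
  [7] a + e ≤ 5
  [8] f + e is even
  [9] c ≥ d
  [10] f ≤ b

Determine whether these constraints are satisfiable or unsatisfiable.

Constraints 3, 4, 9, and 10 give b ≤ d, d ≤ c, c < f, f ≤ b. Chaining: b ≤ d ≤ c < f ≤ b, which forces b < b — impossible.

Unsatisfiable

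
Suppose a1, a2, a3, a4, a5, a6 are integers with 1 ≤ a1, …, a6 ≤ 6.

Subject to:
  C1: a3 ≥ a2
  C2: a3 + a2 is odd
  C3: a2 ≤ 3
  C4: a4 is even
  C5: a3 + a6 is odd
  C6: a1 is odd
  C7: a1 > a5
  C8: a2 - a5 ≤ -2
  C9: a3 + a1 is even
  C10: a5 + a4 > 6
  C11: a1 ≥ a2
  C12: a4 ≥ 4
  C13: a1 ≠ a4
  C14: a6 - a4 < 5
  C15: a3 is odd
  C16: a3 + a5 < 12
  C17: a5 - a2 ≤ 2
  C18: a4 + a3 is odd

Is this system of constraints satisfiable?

Try a1 = 5, a2 = 2, a3 = 5, a4 = 4, a5 = 4, a6 = 6.
Check constraint 8: a2 - a5 = -2; constraint 10: a5 + a4 = 8. The remaining constraints are straightforward to verify.

Satisfiable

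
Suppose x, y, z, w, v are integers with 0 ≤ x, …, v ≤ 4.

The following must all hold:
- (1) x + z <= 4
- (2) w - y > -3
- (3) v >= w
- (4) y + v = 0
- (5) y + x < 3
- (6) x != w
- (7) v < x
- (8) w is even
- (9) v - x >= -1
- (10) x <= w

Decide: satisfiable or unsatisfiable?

Unsatisfiable

Constraints 3, 7, and 10 give x ≤ w, w ≤ v, v < x. Chaining: x ≤ w ≤ v < x, which forces x < x — impossible.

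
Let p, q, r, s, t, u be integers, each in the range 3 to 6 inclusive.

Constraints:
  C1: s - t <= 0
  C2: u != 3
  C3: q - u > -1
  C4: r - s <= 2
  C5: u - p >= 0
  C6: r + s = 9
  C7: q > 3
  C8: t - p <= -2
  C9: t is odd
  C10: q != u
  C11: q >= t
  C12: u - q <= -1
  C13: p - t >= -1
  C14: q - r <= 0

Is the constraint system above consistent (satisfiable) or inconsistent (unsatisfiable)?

Constraints 1, 4, 5, 8, 12, and 14 give s − r ≥ -2, r − q ≥ 0, q − u ≥ 1, u − p ≥ 0, p − t ≥ 2, t − s ≥ 0.
Adding all 6 inequalities: the left sides telescope to 0, and the right sides sum to (-2) + 0 + 1 + 0 + 2 + 0 = 1. So 0 ≥ 1, which is false.

Unsatisfiable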